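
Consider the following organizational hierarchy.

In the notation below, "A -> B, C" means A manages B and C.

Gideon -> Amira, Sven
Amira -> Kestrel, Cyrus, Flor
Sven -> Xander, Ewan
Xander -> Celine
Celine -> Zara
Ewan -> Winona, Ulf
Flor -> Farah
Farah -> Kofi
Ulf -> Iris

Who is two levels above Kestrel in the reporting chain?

Gideon

Kestrel reports to Amira, and Amira reports to Gideon. So Kestrel's skip-level manager is Gideon.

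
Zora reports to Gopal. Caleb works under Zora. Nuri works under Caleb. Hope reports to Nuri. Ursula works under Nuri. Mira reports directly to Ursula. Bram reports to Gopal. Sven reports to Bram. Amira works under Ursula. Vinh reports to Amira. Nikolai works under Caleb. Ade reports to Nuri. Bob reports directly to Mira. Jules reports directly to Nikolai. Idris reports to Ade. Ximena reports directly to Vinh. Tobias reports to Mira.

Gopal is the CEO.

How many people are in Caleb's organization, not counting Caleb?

Caleb directly manages Nuri, Nikolai. Under Nuri: Ade, Idris, Ursula, Amira, Vinh, Ximena, Mira, Tobias, Bob, Hope (10). Under Nikolai: Jules (1). So Caleb's organization is 2 direct reports plus everyone under them: 11 + 2 = 13.

13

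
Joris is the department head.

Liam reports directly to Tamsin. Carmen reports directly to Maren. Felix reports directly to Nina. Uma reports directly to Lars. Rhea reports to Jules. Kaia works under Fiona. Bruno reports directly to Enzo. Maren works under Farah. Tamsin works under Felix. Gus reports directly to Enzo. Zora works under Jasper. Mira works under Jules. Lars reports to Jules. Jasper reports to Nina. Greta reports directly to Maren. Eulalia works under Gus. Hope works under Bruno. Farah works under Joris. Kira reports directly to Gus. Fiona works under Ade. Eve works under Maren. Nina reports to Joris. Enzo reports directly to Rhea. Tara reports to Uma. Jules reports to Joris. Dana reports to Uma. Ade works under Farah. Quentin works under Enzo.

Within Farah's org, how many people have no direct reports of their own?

4

The people in Farah's organization with no one reporting to them are Kaia, Eve, Carmen, Greta. That is 4.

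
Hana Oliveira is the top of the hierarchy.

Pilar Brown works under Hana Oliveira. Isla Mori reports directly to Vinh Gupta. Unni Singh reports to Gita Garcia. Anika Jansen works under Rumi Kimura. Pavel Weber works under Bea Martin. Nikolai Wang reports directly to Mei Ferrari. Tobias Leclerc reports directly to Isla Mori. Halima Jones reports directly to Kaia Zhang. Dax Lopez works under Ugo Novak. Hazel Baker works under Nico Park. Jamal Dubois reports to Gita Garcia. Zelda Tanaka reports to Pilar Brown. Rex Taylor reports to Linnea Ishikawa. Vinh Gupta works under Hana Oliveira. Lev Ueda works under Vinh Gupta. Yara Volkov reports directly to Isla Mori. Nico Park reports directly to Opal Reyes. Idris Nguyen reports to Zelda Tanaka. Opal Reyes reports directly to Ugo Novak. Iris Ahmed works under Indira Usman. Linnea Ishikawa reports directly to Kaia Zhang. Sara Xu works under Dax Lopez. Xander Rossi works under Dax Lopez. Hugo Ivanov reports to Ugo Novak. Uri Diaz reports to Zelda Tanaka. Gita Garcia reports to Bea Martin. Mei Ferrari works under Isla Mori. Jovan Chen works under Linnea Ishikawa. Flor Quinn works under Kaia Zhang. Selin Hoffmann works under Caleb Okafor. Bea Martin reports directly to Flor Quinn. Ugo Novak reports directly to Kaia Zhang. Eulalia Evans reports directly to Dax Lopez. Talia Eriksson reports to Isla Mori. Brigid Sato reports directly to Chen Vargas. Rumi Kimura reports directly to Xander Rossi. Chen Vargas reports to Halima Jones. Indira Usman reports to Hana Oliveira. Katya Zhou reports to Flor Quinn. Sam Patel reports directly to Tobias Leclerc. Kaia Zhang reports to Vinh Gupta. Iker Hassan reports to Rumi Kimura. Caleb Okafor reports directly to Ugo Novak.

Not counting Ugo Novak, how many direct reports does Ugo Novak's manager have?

3

Ugo Novak reports to Kaia Zhang. Kaia Zhang's other direct reports are Flor Quinn, Linnea Ishikawa, Halima Jones — 3 peers.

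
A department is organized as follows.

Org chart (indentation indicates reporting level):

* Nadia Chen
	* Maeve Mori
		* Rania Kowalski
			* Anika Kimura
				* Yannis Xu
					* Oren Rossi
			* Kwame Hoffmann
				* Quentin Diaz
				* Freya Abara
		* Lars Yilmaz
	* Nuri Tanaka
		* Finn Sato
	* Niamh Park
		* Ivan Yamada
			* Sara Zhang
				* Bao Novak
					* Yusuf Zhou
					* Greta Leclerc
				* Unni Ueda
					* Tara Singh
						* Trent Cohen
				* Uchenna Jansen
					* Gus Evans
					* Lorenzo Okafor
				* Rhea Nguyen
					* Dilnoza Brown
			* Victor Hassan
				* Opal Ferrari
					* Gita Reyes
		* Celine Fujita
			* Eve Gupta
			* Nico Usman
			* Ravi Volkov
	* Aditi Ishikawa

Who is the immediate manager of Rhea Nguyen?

Rhea Nguyen reports directly to Sara Zhang.

Sara Zhang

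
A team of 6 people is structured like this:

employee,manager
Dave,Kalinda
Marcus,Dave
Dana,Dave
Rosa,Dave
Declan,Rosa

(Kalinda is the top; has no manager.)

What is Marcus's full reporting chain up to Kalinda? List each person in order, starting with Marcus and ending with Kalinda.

Marcus reports to Dave. Dave reports to Kalinda. Kalinda is at the top.

Marcus -> Dave -> Kalinda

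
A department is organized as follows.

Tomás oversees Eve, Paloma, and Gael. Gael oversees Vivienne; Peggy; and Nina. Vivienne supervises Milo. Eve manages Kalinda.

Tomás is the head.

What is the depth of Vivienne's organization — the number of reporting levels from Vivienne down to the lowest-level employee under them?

The longest chain under Vivienne runs Vivienne → Milo, which is 1 level below Vivienne.

1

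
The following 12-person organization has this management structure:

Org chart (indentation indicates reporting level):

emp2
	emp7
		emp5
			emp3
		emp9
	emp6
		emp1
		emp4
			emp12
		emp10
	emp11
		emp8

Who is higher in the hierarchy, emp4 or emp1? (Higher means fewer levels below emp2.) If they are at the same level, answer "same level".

Both emp4 and emp1 are 2 levels below emp2.

same level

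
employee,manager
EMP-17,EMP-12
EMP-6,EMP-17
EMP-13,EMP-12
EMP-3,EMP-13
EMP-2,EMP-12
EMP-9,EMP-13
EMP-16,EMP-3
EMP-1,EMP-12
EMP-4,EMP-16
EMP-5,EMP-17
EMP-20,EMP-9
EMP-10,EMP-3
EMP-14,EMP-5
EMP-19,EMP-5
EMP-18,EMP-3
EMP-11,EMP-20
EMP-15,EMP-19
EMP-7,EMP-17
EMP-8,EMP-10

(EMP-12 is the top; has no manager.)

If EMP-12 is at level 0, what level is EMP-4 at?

Chain from EMP-4 up to EMP-12: EMP-4 → EMP-16 → EMP-3 → EMP-13 → EMP-12. That is 4 steps up, so EMP-4 is 4 levels below EMP-12.

4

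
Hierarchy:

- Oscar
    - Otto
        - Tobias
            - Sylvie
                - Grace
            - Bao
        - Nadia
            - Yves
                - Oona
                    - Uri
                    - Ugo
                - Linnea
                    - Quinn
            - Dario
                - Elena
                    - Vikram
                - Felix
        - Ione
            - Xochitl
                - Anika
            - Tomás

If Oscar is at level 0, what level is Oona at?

4

Chain from Oona up to Oscar: Oona → Yves → Nadia → Otto → Oscar. That is 4 steps up, so Oona is 4 levels below Oscar.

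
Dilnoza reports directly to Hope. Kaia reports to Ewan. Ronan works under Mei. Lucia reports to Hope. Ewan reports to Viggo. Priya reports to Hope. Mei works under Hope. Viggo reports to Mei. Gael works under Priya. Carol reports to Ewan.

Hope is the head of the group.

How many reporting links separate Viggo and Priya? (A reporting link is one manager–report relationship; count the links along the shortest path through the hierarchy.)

Viggo is 2 levels below Hope, and Priya is 1 level below Hope (their lowest common manager). The shortest path runs up from Viggo to Hope and back down to Priya: 2 + 1 = 3 links.

3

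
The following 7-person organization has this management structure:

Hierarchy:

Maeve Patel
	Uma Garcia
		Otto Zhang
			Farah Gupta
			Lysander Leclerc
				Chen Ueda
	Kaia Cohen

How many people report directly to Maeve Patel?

Maeve Patel directly manages Uma Garcia, Kaia Cohen. That is 2 direct reports.

2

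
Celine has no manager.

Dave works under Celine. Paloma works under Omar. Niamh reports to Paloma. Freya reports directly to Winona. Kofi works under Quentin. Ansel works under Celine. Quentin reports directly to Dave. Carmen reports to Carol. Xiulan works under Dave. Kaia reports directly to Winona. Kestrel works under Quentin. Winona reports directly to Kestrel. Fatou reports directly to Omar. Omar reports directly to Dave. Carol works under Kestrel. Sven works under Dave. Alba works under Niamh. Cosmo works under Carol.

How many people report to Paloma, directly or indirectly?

2

Paloma directly manages Niamh. Under Niamh: Alba (1). That's 2 in total.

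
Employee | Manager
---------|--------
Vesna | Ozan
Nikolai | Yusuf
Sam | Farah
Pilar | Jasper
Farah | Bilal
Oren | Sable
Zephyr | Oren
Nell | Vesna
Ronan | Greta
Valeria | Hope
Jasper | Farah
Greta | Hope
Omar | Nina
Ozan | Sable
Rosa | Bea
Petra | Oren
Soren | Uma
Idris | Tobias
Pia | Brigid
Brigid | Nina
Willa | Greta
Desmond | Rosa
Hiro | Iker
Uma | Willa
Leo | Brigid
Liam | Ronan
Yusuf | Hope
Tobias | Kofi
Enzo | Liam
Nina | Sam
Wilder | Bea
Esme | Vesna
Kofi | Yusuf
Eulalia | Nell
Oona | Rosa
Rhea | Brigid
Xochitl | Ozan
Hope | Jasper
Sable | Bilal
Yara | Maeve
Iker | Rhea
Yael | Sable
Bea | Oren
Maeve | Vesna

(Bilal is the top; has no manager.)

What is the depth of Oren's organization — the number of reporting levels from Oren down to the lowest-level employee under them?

3

The longest chain under Oren runs Oren → Bea → Rosa → Desmond, which is 3 levels below Oren.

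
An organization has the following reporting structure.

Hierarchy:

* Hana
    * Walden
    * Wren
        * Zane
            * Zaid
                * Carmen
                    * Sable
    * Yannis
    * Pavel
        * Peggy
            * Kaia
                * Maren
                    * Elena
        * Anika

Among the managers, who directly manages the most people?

Direct-report counts: Hana has 4; Pavel has 2; Peggy has 1; Kaia has 1; Maren has 1; Wren has 1; Zane has 1; Zaid has 1; Carmen has 1. The largest is 4, held by Hana.

Hana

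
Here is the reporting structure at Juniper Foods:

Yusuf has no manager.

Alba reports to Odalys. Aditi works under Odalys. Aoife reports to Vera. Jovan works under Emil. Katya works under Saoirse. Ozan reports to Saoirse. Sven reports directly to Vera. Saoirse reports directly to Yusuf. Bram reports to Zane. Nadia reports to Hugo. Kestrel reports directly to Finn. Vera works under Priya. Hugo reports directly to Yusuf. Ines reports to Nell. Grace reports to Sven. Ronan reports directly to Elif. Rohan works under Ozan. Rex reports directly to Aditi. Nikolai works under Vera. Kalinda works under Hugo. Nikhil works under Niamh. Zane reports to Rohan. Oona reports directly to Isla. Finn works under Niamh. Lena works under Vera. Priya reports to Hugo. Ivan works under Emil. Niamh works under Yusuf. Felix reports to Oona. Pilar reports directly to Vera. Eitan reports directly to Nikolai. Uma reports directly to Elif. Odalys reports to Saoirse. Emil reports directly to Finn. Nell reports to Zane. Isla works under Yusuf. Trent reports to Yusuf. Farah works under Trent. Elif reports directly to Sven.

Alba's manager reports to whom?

Alba reports to Odalys, and Odalys reports to Saoirse. So Alba's skip-level manager is Saoirse.

Saoirse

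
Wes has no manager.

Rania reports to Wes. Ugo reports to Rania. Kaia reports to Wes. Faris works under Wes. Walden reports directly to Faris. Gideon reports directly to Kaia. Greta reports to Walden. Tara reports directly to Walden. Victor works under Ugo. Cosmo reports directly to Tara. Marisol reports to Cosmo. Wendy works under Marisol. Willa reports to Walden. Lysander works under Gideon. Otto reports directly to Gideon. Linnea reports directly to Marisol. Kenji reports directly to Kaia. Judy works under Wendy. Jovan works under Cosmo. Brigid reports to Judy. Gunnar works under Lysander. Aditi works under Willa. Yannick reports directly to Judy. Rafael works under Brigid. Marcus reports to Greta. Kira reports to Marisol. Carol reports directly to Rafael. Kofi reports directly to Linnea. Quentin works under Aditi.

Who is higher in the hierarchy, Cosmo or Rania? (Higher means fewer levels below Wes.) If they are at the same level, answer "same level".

Cosmo is 4 levels below Wes; Rania is 1. Rania is higher.

Rania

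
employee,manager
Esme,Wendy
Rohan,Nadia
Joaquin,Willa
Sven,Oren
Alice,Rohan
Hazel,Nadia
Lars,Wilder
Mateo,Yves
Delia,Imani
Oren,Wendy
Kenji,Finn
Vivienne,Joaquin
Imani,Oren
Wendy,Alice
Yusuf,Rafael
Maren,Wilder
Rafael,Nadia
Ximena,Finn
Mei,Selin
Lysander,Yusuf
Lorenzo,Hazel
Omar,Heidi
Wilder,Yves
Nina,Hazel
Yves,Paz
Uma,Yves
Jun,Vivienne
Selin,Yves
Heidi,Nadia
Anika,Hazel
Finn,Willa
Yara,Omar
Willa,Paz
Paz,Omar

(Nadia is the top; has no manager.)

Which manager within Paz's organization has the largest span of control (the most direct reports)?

Yves

Direct-report counts within Paz's organization: Paz has 2; Yves has 4; Selin has 1; Wilder has 2; Willa has 2; Finn has 2; Joaquin has 1; Vivienne has 1. The largest is 4, held by Yves.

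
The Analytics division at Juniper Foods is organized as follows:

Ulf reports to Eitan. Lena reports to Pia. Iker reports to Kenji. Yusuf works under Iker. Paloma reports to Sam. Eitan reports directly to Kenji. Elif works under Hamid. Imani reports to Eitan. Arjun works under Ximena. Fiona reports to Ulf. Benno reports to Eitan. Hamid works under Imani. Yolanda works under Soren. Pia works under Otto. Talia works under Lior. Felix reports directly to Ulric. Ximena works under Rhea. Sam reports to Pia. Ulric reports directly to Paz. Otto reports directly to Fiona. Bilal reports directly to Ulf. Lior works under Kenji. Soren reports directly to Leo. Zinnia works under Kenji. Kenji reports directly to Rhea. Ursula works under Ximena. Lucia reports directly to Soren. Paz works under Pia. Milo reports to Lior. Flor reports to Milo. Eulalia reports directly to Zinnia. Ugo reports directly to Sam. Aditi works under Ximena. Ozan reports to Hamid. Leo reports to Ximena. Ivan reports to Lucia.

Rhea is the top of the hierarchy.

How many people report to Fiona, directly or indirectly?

Fiona directly manages Otto. Under Otto: Pia, Lena, Paz, Ulric, Felix, Sam, Paloma, Ugo (8). That's 9 in total.

9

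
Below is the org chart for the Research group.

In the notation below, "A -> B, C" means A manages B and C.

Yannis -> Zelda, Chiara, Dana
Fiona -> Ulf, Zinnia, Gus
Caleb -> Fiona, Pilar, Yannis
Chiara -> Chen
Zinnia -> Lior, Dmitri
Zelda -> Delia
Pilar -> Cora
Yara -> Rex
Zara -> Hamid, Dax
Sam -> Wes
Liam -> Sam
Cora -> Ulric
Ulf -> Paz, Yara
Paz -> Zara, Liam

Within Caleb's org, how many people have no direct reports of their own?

The people in Caleb's organization with no one reporting to them are Dana, Chen, Delia, Ulric, Gus, Dmitri, Lior, Rex, Wes, Dax, Hamid. That is 11.

11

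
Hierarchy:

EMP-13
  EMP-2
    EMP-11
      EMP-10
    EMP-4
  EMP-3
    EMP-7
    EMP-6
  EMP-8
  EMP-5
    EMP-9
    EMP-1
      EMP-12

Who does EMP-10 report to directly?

EMP-10 reports directly to EMP-11.

EMP-11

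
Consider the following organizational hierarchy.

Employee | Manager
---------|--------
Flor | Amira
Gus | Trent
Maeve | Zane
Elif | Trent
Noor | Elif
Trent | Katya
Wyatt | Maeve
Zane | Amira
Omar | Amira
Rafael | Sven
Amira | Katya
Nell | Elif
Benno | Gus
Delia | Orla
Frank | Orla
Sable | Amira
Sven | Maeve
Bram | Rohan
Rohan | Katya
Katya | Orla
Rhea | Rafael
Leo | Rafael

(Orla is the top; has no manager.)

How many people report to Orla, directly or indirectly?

Orla directly manages Katya, Frank, Delia. Under Katya: Trent, Gus, Benno, Elif, Noor, Nell, Rohan, Bram, Amira, Omar, Flor, Zane, Maeve, Wyatt, Sven, Rafael, Rhea, Leo, Sable (19). Frank has no reports. Delia has no reports. So Orla's organization is 3 direct reports plus everyone under them: 20 + 1 + 1 = 22.

22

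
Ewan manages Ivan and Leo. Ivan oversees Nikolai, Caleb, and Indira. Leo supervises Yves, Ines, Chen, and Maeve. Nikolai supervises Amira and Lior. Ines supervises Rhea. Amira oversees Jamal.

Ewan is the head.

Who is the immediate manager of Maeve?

Maeve reports directly to Leo.

Leo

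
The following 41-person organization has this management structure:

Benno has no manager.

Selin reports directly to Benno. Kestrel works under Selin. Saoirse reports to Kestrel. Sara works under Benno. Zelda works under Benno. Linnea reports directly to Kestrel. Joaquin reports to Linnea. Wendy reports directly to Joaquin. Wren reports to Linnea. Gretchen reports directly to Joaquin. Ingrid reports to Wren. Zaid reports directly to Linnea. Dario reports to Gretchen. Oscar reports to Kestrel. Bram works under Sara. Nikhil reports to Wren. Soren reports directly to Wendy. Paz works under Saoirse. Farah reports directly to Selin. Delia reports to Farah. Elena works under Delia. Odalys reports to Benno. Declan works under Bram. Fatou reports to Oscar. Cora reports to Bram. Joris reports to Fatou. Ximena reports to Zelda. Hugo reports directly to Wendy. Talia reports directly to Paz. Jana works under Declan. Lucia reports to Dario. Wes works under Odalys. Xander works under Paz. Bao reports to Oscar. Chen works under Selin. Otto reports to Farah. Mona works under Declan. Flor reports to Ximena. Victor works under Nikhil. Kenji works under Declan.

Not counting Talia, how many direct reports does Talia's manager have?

1

Talia reports to Paz. Paz's other direct reports are Xander — 1 peer.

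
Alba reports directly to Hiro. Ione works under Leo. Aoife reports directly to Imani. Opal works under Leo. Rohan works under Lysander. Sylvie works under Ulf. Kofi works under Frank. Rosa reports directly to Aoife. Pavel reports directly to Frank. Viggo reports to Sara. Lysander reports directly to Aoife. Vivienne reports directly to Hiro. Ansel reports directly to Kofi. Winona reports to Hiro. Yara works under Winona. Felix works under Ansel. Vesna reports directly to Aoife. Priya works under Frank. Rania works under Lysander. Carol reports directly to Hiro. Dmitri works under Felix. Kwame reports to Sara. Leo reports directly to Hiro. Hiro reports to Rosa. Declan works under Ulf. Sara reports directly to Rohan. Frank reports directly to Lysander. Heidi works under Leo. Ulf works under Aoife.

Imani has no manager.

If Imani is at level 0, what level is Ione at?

5

Chain from Ione up to Imani: Ione → Leo → Hiro → Rosa → Aoife → Imani. That is 5 steps up, so Ione is 5 levels below Imani.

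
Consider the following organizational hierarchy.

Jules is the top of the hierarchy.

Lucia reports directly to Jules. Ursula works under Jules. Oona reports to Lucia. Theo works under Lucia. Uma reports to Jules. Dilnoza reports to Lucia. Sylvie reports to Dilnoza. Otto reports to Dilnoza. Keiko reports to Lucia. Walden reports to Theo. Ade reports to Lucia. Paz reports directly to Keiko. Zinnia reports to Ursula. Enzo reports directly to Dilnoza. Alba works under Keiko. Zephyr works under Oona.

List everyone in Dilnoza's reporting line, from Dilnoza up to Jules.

Dilnoza reports to Lucia. Lucia reports to Jules. Jules is at the top.

Dilnoza -> Lucia -> Jules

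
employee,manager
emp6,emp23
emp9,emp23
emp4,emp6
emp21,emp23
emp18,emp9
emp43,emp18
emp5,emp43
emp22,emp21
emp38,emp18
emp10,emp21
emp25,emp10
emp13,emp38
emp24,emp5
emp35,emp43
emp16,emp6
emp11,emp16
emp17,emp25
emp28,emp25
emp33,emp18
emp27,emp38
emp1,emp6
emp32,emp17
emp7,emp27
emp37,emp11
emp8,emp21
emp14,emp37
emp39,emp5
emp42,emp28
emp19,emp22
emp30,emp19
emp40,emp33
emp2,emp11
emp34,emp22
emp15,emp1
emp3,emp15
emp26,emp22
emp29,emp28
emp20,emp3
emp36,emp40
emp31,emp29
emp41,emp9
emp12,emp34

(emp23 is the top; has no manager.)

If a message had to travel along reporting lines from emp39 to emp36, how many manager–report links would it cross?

6

emp39 is 3 levels below emp18, and emp36 is 3 levels below emp18 (their lowest common manager). The shortest path runs up from emp39 to emp18 and back down to emp36: 3 + 3 = 6 links.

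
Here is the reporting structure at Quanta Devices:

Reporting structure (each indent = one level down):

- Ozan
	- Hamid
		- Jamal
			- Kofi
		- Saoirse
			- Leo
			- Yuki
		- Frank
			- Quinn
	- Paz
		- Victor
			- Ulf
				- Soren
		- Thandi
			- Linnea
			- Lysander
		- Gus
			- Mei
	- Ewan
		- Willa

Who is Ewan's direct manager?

Ozan

Ewan reports directly to Ozan.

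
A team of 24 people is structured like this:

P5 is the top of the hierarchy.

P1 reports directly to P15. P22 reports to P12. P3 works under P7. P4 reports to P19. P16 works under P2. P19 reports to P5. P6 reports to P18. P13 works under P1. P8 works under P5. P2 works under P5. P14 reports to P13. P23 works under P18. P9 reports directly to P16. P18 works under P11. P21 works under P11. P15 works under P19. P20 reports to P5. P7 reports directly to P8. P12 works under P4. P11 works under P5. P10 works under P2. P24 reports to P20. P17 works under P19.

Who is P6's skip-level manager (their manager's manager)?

P6 reports to P18, and P18 reports to P11. So P6's skip-level manager is P11.

P11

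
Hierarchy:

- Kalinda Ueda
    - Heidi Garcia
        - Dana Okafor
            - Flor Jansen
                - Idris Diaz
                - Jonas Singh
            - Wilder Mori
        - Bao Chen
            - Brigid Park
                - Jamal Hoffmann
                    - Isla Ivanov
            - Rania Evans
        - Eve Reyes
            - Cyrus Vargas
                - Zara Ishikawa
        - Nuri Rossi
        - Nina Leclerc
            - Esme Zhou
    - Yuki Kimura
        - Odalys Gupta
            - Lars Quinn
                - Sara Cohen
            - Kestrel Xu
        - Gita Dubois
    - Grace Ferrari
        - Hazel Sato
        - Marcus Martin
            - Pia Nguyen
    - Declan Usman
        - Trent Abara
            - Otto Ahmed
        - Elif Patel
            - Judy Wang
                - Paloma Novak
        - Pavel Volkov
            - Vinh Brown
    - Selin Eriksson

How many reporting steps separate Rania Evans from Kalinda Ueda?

Chain from Rania Evans up to Kalinda Ueda: Rania Evans → Bao Chen → Heidi Garcia → Kalinda Ueda. That is 3 steps up, so Rania Evans is 3 levels below Kalinda Ueda.

3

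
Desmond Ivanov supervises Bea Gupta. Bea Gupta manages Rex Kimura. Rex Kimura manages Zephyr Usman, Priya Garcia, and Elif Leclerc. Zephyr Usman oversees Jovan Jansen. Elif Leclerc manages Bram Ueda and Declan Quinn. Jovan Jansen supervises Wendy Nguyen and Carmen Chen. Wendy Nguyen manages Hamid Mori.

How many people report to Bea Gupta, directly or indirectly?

Bea Gupta directly manages Rex Kimura. Under Rex Kimura: Elif Leclerc, Declan Quinn, Bram Ueda, Priya Garcia, Zephyr Usman, Jovan Jansen, Wendy Nguyen, Hamid Mori, Carmen Chen (9). That's 10 in total.

10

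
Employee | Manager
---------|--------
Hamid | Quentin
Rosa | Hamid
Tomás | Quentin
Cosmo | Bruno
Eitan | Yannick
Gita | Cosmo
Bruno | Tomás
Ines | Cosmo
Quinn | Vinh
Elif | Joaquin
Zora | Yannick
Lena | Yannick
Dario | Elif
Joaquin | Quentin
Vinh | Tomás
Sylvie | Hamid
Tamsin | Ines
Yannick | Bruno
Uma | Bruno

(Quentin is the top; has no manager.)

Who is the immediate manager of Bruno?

Bruno reports directly to Tomás.

Tomás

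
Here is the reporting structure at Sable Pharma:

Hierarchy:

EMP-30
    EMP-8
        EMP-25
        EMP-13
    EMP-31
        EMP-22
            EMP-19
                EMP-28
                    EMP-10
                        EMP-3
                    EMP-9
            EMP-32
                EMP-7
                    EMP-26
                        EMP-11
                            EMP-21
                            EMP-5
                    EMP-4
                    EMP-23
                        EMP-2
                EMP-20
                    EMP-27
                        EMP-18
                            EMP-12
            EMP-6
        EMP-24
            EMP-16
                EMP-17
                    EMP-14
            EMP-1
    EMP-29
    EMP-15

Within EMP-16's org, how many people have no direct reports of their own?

The only person in EMP-16's organization with no one reporting to them is EMP-14. That is 1.

1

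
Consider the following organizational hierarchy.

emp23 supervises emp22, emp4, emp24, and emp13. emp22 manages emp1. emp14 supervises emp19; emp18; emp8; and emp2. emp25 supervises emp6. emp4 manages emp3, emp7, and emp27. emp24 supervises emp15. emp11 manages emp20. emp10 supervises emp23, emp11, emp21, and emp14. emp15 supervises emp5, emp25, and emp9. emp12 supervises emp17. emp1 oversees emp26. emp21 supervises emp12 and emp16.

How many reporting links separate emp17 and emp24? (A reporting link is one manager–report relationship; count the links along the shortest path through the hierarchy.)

5

emp17 is 3 levels below emp10, and emp24 is 2 levels below emp10 (their lowest common manager). The shortest path runs up from emp17 to emp10 and back down to emp24: 3 + 2 = 5 links.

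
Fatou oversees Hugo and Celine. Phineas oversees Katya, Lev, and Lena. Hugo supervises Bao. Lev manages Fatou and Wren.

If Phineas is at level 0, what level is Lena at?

Chain from Lena up to Phineas: Lena → Phineas. That is 1 step up, so Lena is 1 level below Phineas.

1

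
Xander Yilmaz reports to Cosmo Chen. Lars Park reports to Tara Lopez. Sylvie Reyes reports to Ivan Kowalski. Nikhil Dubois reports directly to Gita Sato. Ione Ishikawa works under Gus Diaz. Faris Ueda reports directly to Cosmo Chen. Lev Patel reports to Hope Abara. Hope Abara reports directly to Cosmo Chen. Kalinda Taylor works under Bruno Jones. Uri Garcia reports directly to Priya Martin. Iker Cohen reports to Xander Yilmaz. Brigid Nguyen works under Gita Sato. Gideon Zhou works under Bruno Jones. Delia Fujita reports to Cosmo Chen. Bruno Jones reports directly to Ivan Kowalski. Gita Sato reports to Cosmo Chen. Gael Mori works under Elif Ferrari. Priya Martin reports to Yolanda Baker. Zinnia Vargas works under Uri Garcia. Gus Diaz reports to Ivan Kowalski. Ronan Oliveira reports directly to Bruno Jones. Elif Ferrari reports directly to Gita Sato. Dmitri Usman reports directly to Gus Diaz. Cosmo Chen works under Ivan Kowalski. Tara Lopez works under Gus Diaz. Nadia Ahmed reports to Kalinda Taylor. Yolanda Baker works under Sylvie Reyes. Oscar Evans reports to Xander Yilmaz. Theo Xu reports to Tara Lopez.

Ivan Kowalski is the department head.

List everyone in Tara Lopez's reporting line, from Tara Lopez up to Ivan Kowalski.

Tara Lopez reports to Gus Diaz. Gus Diaz reports to Ivan Kowalski. Ivan Kowalski is at the top.

Tara Lopez -> Gus Diaz -> Ivan Kowalski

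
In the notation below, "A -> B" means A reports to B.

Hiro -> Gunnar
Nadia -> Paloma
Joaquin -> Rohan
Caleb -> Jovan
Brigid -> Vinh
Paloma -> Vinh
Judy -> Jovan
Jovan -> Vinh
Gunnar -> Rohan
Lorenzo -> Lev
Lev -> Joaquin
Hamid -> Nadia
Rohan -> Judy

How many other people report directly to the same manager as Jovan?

Jovan reports to Vinh. Vinh's other direct reports are Paloma, Brigid — 2 peers.

2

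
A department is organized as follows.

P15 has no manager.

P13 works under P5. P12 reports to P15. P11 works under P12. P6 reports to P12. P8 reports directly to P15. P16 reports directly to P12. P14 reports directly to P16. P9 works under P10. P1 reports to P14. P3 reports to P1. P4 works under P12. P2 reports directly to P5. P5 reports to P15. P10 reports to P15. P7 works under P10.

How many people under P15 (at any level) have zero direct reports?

The people in P15's organization with no one reporting to them are P7, P9, P2, P13, P8, P4, P11, P3, P6. That is 9.

9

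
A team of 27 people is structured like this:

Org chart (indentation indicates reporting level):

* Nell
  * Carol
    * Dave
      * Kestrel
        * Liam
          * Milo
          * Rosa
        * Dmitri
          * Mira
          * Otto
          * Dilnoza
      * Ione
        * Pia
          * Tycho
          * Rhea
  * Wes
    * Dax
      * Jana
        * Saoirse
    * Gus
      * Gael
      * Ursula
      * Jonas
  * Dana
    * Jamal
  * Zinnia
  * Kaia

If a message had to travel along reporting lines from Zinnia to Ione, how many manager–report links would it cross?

4

Zinnia is 1 level below Nell, and Ione is 3 levels below Nell (their lowest common manager). The shortest path runs up from Zinnia to Nell and back down to Ione: 1 + 3 = 4 links.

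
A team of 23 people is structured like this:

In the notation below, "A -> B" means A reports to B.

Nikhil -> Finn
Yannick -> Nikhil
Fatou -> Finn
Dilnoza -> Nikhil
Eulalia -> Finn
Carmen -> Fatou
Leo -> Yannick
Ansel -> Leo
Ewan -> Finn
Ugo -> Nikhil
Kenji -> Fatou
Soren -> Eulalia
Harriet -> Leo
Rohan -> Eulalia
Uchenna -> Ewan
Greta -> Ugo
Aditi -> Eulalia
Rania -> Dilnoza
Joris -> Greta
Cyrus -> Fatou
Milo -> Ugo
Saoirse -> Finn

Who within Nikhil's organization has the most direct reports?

Nikhil

Direct-report counts within Nikhil's organization: Nikhil has 3; Ugo has 2; Greta has 1; Dilnoza has 1; Yannick has 1; Leo has 2. The largest is 3, held by Nikhil.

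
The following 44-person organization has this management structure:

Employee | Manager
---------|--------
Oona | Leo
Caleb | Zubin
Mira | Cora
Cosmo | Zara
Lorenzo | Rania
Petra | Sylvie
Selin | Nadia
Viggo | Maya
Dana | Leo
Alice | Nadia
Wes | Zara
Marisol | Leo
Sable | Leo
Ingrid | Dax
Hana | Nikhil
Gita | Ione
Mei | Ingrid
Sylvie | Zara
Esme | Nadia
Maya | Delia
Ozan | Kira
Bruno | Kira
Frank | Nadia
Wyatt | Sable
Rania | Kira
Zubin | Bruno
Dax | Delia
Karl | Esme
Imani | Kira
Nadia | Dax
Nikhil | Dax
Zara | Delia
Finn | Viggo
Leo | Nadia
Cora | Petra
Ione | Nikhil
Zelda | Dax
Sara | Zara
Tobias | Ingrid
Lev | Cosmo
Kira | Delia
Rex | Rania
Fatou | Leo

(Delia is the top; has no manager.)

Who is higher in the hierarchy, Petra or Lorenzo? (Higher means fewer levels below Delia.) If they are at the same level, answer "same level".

Both Petra and Lorenzo are 3 levels below Delia.

same level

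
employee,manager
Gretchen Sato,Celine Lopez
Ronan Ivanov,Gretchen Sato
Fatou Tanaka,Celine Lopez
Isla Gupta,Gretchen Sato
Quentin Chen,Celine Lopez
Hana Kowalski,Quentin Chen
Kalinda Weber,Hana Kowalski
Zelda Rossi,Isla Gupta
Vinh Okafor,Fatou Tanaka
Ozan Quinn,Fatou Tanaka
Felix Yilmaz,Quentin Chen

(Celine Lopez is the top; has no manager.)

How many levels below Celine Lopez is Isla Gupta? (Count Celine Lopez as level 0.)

2

Chain from Isla Gupta up to Celine Lopez: Isla Gupta → Gretchen Sato → Celine Lopez. That is 2 steps up, so Isla Gupta is 2 levels below Celine Lopez.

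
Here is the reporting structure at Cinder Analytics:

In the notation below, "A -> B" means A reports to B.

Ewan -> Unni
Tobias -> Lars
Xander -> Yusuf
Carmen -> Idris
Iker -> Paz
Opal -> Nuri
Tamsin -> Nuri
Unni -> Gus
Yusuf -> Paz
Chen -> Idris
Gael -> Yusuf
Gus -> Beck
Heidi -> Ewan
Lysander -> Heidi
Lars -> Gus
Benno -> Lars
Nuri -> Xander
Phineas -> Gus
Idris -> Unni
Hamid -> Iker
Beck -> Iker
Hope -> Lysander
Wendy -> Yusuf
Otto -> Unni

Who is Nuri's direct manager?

Nuri reports directly to Xander.

Xander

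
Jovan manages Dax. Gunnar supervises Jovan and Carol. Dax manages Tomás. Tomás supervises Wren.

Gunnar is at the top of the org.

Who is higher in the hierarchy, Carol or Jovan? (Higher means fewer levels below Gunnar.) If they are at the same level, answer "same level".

Both Carol and Jovan are 1 level below Gunnar.

same level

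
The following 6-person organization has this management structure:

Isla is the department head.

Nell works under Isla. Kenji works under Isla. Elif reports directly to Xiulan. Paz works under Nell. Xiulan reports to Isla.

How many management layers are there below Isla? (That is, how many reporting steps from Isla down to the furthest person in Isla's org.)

The longest chain under Isla runs Isla → Nell → Paz, which is 2 levels below Isla.

2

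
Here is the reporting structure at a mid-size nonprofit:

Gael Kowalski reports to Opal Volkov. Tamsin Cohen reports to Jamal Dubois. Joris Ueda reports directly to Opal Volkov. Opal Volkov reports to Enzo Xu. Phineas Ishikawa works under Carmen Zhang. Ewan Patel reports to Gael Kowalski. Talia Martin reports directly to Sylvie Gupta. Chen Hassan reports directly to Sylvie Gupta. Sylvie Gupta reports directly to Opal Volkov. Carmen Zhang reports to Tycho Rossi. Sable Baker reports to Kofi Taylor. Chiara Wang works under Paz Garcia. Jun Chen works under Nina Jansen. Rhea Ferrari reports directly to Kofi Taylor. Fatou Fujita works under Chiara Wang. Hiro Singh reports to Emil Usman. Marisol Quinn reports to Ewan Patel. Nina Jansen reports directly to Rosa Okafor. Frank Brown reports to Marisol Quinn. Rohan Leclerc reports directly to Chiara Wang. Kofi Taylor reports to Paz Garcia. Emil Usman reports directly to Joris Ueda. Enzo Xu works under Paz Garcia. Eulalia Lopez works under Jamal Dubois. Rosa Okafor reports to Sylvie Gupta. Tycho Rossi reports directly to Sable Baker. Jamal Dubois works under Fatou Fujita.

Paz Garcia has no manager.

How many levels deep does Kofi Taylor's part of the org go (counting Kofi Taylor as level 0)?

4

The longest chain under Kofi Taylor runs Kofi Taylor → Sable Baker → Tycho Rossi → Carmen Zhang → Phineas Ishikawa, which is 4 levels below Kofi Taylor.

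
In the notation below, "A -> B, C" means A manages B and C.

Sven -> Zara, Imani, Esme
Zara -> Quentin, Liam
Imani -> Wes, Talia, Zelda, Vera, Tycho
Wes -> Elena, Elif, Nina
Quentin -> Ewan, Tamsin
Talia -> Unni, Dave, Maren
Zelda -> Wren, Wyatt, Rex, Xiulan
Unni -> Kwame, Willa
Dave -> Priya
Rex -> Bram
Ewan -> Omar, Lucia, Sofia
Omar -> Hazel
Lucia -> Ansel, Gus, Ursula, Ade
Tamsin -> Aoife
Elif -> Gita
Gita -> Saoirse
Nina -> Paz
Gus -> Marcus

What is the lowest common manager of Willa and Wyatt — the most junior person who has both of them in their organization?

Willa's chain of managers is Unni, Talia, Imani, Sven. Wyatt's chain of managers is Zelda, Imani, Sven. The first manager that appears in both chains is Imani.

Imani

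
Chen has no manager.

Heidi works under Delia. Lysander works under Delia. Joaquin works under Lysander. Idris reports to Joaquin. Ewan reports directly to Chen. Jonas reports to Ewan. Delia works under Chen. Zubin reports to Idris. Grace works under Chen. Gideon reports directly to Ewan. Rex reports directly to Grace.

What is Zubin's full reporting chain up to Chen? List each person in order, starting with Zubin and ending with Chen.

Zubin reports to Idris. Idris reports to Joaquin. Joaquin reports to Lysander. Lysander reports to Delia. Delia reports to Chen. Chen is at the top.

Zubin -> Idris -> Joaquin -> Lysander -> Delia -> Chen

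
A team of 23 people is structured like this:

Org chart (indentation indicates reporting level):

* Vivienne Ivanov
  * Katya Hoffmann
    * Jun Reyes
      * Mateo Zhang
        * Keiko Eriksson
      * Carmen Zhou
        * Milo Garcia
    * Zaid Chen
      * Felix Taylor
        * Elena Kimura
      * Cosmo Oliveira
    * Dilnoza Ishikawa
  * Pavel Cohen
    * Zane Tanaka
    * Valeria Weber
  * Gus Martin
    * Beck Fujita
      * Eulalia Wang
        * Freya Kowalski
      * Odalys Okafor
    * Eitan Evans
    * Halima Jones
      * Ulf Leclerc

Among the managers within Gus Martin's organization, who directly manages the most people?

Direct-report counts within Gus Martin's organization: Gus Martin has 3; Halima Jones has 1; Beck Fujita has 2; Eulalia Wang has 1. The largest is 3, held by Gus Martin.

Gus Martin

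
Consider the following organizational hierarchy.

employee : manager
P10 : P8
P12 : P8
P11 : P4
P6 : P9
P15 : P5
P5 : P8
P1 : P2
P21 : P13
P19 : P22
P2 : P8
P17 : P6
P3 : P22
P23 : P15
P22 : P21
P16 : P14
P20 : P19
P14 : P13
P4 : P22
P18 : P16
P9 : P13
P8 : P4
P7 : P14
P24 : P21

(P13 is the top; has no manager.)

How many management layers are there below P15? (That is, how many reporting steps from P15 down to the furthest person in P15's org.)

The longest chain under P15 runs P15 → P23, which is 1 level below P15.

1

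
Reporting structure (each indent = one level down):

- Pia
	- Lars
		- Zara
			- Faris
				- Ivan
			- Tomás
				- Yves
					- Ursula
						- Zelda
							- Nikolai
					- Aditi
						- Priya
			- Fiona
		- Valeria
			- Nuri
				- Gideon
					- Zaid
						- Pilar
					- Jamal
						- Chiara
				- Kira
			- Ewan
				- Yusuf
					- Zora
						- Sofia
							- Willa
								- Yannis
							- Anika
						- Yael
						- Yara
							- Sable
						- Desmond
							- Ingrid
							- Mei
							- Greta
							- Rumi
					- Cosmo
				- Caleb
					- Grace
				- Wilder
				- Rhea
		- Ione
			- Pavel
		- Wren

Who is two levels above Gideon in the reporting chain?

Gideon reports to Nuri, and Nuri reports to Valeria. So Gideon's skip-level manager is Valeria.

Valeria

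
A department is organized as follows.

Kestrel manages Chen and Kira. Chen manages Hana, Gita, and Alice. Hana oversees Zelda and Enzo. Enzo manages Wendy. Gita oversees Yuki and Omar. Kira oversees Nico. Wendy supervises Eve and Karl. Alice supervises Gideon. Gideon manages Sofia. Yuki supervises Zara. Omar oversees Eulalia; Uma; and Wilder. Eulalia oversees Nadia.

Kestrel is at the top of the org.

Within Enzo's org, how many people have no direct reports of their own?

2

The people in Enzo's organization with no one reporting to them are Karl, Eve. That is 2.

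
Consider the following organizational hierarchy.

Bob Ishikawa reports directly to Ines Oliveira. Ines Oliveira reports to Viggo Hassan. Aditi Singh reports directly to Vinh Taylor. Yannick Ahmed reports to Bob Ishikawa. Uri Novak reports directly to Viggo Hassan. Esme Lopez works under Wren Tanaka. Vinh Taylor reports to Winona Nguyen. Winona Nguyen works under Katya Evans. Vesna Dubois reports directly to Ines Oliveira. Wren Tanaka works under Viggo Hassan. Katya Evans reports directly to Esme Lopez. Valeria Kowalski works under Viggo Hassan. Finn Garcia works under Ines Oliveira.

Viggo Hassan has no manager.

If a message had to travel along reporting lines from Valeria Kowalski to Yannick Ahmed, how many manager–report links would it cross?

4

Valeria Kowalski is 1 level below Viggo Hassan, and Yannick Ahmed is 3 levels below Viggo Hassan (their lowest common manager). The shortest path runs up from Valeria Kowalski to Viggo Hassan and back down to Yannick Ahmed: 1 + 3 = 4 links.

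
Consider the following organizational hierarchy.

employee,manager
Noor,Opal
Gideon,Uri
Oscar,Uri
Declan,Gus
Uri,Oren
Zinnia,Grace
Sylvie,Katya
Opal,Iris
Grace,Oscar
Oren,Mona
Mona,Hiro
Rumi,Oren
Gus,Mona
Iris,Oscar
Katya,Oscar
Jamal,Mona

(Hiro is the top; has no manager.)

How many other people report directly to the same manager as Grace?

Grace reports to Oscar. Oscar's other direct reports are Katya, Iris — 2 peers.

2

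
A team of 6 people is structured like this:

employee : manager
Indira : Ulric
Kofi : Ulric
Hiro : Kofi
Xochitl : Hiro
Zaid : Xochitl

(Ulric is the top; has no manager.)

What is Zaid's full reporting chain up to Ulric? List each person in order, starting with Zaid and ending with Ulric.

Zaid -> Xochitl -> Hiro -> Kofi -> Ulric

Zaid reports to Xochitl. Xochitl reports to Hiro. Hiro reports to Kofi. Kofi reports to Ulric. Ulric is at the top.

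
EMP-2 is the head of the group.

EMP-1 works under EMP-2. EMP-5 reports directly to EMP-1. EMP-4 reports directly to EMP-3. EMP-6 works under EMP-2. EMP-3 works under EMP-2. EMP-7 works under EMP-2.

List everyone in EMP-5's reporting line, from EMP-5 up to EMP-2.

EMP-5 -> EMP-1 -> EMP-2

EMP-5 reports to EMP-1. EMP-1 reports to EMP-2. EMP-2 is at the top.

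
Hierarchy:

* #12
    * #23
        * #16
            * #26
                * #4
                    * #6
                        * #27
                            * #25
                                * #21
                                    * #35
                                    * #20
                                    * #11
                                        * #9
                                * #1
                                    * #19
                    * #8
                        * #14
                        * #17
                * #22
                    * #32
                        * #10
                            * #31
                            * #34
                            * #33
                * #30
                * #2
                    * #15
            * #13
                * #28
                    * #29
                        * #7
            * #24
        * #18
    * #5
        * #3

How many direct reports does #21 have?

#21 directly manages #35, #20, #11. That is 3 direct reports.

3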